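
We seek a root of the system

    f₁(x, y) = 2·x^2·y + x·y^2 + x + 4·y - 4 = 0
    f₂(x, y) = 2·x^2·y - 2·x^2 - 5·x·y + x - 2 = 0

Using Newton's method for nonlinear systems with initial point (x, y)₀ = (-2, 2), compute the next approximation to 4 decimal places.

(-1.3538, 1.2769)

At (-2, 2): F = (10.0000, 24.0000).
Jacobian J = [[4·x·y + y^2 + 1, 2·x^2 + 2·x·y + 4], [4·x·y - 4·x - 5·y + 1, 2·x^2 - 5·x]].
At the point, J = [[-11.0000, 4.0000], [-17.0000, 18.0000]] (det J = -130.0000).
Solving J·Δ = −F gives Δ = (0.6462, -0.7231).
Then the next iterate is (x, y)₁ = (-1.3538, 1.2769).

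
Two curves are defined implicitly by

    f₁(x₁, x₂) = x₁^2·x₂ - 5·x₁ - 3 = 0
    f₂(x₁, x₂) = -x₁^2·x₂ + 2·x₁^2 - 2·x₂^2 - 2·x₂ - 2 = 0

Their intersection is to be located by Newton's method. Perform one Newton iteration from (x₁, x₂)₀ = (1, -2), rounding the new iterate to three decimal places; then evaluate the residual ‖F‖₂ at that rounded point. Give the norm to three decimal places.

3.876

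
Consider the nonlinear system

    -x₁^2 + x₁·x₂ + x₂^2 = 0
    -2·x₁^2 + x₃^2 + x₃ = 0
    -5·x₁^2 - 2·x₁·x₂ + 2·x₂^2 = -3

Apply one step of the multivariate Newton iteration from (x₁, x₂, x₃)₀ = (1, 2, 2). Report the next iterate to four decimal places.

(0.7143, 1.0000, 0.9714)

At (1, 2, 2): F = (5.0000, 4.0000, 2.0000).
Jacobian J = [[-2·x₁ + x₂, x₁ + 2·x₂, 0], [-4·x₁, 0, 2·x₃ + 1], [-10·x₁ - 2·x₂, -2·x₁ + 4·x₂, 0]].
At the point, J = [[0.0000, 5.0000, 0.0000], [-4.0000, 0.0000, 5.0000], [-14.0000, 6.0000, 0.0000]] (det J = -350.0000).
Solving J·Δ = −F gives Δ = (-0.2857, -1.0000, -1.0286).
Then the next iterate is (x₁, x₂, x₃)₁ = (0.7143, 1.0000, 0.9714).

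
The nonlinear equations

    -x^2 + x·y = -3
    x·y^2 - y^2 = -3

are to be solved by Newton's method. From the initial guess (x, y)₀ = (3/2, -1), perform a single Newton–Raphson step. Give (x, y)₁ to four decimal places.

At (3/2, -1): F = (-0.7500, 3.5000).
Jacobian J = [[-2·x + y, x], [y^2, 2·x·y - 2·y]].
At the point, J = [[-4.0000, 1.5000], [1.0000, -1.0000]] (det J = 2.5000).
Solving J·Δ = −F gives Δ = (1.8000, 5.3000).
Then the next iterate is (x, y)₁ = (3.3000, 4.3000).

(3.3000, 4.3000)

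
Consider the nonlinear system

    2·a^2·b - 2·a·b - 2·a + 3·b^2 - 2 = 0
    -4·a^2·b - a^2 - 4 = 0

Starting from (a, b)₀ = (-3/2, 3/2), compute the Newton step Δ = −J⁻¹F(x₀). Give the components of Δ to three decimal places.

At (-3/2, 3/2): F = (19.000, -19.750).
Jacobian J = [[4·a·b - 2·b - 2, 2·a^2 - 2·a + 6·b], [-8·a·b - 2·a, -4·a^2]].
At the point, J = [[-14.000, 16.500], [21.000, -9.000]] (det J = -220.500).
Solving J·Δ = −F gives Δ = (0.702, -0.556).

(0.702, -0.556)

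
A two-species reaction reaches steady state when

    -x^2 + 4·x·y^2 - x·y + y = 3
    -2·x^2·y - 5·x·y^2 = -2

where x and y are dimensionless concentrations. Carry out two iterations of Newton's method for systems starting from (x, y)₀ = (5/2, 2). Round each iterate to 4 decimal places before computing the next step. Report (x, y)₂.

(0.6913, 1.2969)

At (5/2, 2): F = (27.7500, -73.0000).
Jacobian J = [[-2·x + 4·y^2 - y, 8·x·y - x + 1], [-4·x·y - 5·y^2, -2·x^2 - 10·x·y]].
At the point, J = [[9.0000, 38.5000], [-40.0000, -62.5000]] (det J = 977.5000).
Solving J·Δ = −F gives Δ = (-1.1009, -0.4634).
Then the next iterate is (x, y)₁ = (1.3991, 1.5366).
Round to (1.3991, 1.5366) and repeat: F = (7.643144, -20.533082), J = [[5.109758, 16.799756], [-20.405126, -25.413532]].
Δ = (-0.7078, -0.2397), so (x, y)₂ = (0.6913, 1.2969).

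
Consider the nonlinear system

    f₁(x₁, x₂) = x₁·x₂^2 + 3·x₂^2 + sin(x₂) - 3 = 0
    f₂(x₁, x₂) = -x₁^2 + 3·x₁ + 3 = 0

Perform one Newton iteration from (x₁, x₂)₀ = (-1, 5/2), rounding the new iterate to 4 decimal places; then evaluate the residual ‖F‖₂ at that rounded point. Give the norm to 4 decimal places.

At (-1, 5/2): F = (10.098472, -1.0000).
Jacobian J = [[x₂^2, 2·x₁·x₂ + 6·x₂ + cos(x₂)], [-2·x₁ + 3, 0]].
At the point, J = [[6.2500, 9.198856], [5.0000, 0.0000]] (det J = -45.994282).
Solving J·Δ = −F gives Δ = (0.2000, -1.2337).
Then the next iterate is (x₁, x₂)₁ = (-0.8000, 1.2663).
Re-evaluating at (-0.8000, 1.2663): F = (1.481733, -0.0400), so ‖F‖₂ = 1.4823.

1.4823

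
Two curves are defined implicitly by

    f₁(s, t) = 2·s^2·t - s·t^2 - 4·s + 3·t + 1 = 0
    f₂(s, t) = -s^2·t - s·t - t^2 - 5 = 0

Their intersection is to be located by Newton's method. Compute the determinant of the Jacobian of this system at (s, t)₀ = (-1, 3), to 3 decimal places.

117.000

J = [[4·s·t - t^2 - 4, 2·s^2 - 2·s·t + 3], [-2·s·t - t, -s^2 - s - 2·t]].
At the point, J = [[-25.000, 11.000], [3.000, -6.000]].
det J = 117.000.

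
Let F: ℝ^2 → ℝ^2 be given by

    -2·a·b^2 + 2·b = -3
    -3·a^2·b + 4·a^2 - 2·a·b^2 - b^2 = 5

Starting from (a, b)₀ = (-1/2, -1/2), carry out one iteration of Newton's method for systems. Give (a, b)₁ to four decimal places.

At (-1/2, -1/2): F = (2.2500, -3.6250).
Jacobian J = [[-2·b^2, -4·a·b + 2], [-6·a·b + 8·a - 2·b^2, -3·a^2 - 4·a·b - 2·b]].
At the point, J = [[-0.5000, 1.0000], [-6.0000, -0.7500]] (det J = 6.3750).
Solving J·Δ = −F gives Δ = (-0.3039, -2.4020).
Then the next iterate is (a, b)₁ = (-0.8039, -2.9020).

(-0.8039, -2.9020)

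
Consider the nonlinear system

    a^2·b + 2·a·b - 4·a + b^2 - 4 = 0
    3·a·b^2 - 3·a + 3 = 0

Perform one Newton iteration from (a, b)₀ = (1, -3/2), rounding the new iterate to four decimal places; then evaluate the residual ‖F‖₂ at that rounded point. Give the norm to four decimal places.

At (1, -3/2): F = (-10.2500, 6.7500).
Jacobian J = [[2·a·b + 2·b - 4, a^2 + 2·a + 2·b], [3·b^2 - 3, 6·a·b]].
At the point, J = [[-10.0000, 0.0000], [3.7500, -9.0000]] (det J = 90.0000).
Solving J·Δ = −F gives Δ = (-1.0250, 0.3229).
Then the next iterate is (a, b)₁ = (-0.0250, -1.1771).
Re-evaluating at (-0.0250, -1.1771): F = (-2.456316, 2.971083), so ‖F‖₂ = 3.8550.

3.8550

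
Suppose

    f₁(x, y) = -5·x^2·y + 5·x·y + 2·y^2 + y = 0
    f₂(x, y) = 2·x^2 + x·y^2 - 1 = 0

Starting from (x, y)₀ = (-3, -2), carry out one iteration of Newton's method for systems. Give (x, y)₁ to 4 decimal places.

(-1.6577, -1.5218)

At (-3, -2): F = (126.0000, 5.0000).
Jacobian J = [[-10·x·y + 5·y, -5·x^2 + 5·x + 4·y + 1], [4·x + y^2, 2·x·y]].
At the point, J = [[-70.0000, -67.0000], [-8.0000, 12.0000]] (det J = -1376.0000).
Solving J·Δ = −F gives Δ = (1.3423, 0.4782).
Then the next iterate is (x, y)₁ = (-1.6577, -1.5218).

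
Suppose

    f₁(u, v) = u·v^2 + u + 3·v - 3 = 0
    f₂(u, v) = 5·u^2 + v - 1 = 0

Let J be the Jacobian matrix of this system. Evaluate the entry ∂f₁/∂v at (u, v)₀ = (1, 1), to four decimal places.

5.0000

∂f₁/∂v = 2·u·v + 3.
At (1, 1) this is 5.0000.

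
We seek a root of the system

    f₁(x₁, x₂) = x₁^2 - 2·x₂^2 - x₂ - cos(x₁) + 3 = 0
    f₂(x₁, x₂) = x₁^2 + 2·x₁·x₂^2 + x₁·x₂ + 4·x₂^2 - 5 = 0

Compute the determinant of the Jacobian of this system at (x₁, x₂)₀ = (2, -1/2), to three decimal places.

J = [[2·x₁ + sin(x₁), -4·x₂ - 1], [2·x₁ + 2·x₂^2 + x₂, 4·x₁·x₂ + x₁ + 8·x₂]].
At the point, J = [[4.90930, 1.000], [4.000, -6.000]].
det J = -33.456.

-33.456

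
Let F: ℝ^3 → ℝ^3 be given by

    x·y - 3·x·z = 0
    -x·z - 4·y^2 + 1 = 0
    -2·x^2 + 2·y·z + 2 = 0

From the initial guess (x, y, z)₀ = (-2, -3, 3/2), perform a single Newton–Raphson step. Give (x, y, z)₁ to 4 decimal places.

At (-2, -3, 3/2): F = (15.0000, -32.0000, -15.0000).
Jacobian J = [[y - 3·z, x, -3·x], [-z, -8·y, -x], [-4·x, 2·z, 2·y]].
At the point, J = [[-7.5000, -2.0000, 6.0000], [-1.5000, 24.0000, 2.0000], [8.0000, 3.0000, -6.0000]] (det J = -68.0000).
Solving J·Δ = −F gives Δ = (-3.2647, 1.6324, -6.0368).
Then the next iterate is (x, y, z)₁ = (-5.2647, -1.3676, -4.5368).

(-5.2647, -1.3676, -4.5368)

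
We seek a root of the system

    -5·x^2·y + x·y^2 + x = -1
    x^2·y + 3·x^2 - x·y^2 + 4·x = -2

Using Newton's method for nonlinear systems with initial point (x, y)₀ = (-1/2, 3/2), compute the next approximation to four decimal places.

At (-1/2, 3/2): F = (-2.5000, 2.2500).
Jacobian J = [[-10·x·y + y^2 + 1, -5·x^2 + 2·x·y], [2·x·y + 6·x - y^2 + 4, x^2 - 2·x·y]].
At the point, J = [[10.7500, -2.7500], [-2.7500, 1.7500]] (det J = 11.2500).
Solving J·Δ = −F gives Δ = (-0.1611, -1.5389).
Then the next iterate is (x, y)₁ = (-0.6611, -0.0389).

(-0.6611, -0.0389)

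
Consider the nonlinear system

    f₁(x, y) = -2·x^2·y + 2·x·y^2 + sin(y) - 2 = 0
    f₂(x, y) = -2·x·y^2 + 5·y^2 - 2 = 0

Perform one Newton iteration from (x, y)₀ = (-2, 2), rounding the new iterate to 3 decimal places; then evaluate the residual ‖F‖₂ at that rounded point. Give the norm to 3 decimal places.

At (-2, 2): F = (-33.09070, 34.000).
Jacobian J = [[-4·x·y + 2·y^2, -2·x^2 + 4·x·y + cos(y)], [-2·y^2, -4·x·y + 10·y]].
At the point, J = [[24.000, -24.41615], [-8.000, 36.000]] (det J = 668.67083).
Solving J·Δ = −F gives Δ = (0.540, -0.824).
Then the next iterate is (x, y)₁ = (-1.460, 1.176).
Re-evaluating at (-1.460, 1.176): F = (-10.12874, 8.95317), so ‖F‖₂ = 13.519.

13.519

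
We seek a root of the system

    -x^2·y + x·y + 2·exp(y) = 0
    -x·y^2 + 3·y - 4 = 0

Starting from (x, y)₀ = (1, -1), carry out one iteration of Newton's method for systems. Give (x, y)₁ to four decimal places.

(-0.6676, 0.2665)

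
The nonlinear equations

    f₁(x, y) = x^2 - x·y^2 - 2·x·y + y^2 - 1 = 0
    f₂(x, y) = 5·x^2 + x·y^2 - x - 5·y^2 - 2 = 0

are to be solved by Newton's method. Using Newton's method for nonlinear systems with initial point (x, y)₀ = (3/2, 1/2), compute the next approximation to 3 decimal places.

(0.920, 0.103)

At (3/2, 1/2): F = (-0.375, 6.875).
Jacobian J = [[2·x - y^2 - 2·y, -2·x·y - 2·x + 2·y], [10·x + y^2 - 1, 2·x·y - 10·y]].
At the point, J = [[1.750, -3.500], [14.250, -3.500]] (det J = 43.750).
Solving J·Δ = −F gives Δ = (-0.580, -0.397).
Then the next iterate is (x, y)₁ = (0.920, 0.103).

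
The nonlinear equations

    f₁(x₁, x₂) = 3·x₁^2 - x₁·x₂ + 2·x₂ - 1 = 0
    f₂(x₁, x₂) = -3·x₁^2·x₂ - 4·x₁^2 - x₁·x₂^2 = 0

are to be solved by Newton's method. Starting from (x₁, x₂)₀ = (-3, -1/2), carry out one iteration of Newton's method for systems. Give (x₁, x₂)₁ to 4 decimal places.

(-1.6787, -0.5753)

At (-3, -1/2): F = (23.5000, -21.7500).
Jacobian J = [[6·x₁ - x₂, -x₁ + 2], [-6·x₁·x₂ - 8·x₁ - x₂^2, -3·x₁^2 - 2·x₁·x₂]].
At the point, J = [[-17.5000, 5.0000], [14.7500, -30.0000]] (det J = 451.2500).
Solving J·Δ = −F gives Δ = (1.3213, -0.0753).
Then the next iterate is (x₁, x₂)₁ = (-1.6787, -0.5753).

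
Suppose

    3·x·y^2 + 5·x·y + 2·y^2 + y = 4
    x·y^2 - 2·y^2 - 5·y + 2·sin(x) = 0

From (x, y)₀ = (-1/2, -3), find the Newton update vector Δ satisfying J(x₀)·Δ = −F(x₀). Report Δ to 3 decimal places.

(-0.071, 0.922)

At (-1/2, -3): F = (5.000, -8.45885).
Jacobian J = [[3·y^2 + 5·y, 6·x·y + 5·x + 4·y + 1], [y^2 + 2·cos(x), 2·x·y - 4·y - 5]].
At the point, J = [[12.000, -4.500], [10.75517, 10.000]] (det J = 168.39824).
Solving J·Δ = −F gives Δ = (-0.071, 0.922).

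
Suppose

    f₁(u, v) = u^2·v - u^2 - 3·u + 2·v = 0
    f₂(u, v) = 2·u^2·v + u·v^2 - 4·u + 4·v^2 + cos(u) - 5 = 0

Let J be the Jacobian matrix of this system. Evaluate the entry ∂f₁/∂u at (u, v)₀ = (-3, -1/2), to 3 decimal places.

6.000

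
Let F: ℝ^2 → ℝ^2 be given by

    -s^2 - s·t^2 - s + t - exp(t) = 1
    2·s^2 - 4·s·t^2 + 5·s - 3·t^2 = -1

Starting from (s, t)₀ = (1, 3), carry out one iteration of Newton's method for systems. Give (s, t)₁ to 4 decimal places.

At (1, 3): F = (-29.085537, -55.0000).
Jacobian J = [[-2·s - t^2 - 1, -2·s·t - exp(t) + 1], [4·s - 4·t^2 + 5, -8·s·t - 6·t]].
At the point, J = [[-12.0000, -25.085537], [-27.0000, -42.0000]] (det J = -173.309497).
Solving J·Δ = −F gives Δ = (-0.9123, -0.7230).
Then the next iterate is (s, t)₁ = (0.0877, 2.2770).

(0.0877, 2.2770)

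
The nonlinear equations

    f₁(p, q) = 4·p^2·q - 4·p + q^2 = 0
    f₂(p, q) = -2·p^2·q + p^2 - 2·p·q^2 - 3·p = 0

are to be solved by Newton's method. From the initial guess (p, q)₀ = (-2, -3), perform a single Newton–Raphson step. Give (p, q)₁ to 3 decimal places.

At (-2, -3): F = (-31.000, 70.000).
Jacobian J = [[8·p·q - 4, 4·p^2 + 2·q], [-4·p·q + 2·p - 2·q^2 - 3, -2·p^2 - 4·p·q]].
At the point, J = [[44.000, 10.000], [-49.000, -32.000]] (det J = -918.000).
Solving J·Δ = −F gives Δ = (0.318, 1.700).
Then the next iterate is (p, q)₁ = (-1.682, -1.300).

(-1.682, -1.300)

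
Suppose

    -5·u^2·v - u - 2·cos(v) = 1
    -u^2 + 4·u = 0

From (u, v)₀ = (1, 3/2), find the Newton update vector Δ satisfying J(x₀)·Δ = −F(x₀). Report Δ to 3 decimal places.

(-1.500, 4.778)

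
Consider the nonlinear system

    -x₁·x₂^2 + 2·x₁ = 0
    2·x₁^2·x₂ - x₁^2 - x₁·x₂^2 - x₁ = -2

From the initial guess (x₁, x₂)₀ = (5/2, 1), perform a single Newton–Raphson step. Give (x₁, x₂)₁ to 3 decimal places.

(0.944, 1.189)

At (5/2, 1): F = (2.500, 3.250).
Jacobian J = [[-x₂^2 + 2, -2·x₁·x₂], [4·x₁·x₂ - 2·x₁ - x₂^2 - 1, 2·x₁^2 - 2·x₁·x₂]].
At the point, J = [[1.000, -5.000], [3.000, 7.500]] (det J = 22.500).
Solving J·Δ = −F gives Δ = (-1.556, 0.189).
Then the next iterate is (x₁, x₂)₁ = (0.944, 1.189).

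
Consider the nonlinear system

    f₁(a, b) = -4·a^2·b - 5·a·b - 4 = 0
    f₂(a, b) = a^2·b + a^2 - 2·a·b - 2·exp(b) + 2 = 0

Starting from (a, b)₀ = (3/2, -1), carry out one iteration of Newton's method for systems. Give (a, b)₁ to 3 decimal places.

(-5.189, -7.134)

At (3/2, -1): F = (12.500, 4.26424).
Jacobian J = [[-8·a·b - 5·b, -4·a^2 - 5·a], [2·a·b + 2·a - 2·b, a^2 - 2·a - 2·exp(b)]].
At the point, J = [[17.000, -16.500], [2.000, -1.48576]] (det J = 7.74210).
Solving J·Δ = −F gives Δ = (-6.689, -6.134).
Then the next iterate is (a, b)₁ = (-5.189, -7.134).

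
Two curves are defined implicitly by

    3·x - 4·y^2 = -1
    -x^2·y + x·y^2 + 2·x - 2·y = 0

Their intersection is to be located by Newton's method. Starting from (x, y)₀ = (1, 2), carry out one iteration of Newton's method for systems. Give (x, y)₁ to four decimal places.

(1.3429, 1.3143)

At (1, 2): F = (-12.0000, 0.0000).
Jacobian J = [[3, -8·y], [-2·x·y + y^2 + 2, -x^2 + 2·x·y - 2]].
At the point, J = [[3.0000, -16.0000], [2.0000, 1.0000]] (det J = 35.0000).
Solving J·Δ = −F gives Δ = (0.3429, -0.6857).
Then the next iterate is (x, y)₁ = (1.3429, 1.3143).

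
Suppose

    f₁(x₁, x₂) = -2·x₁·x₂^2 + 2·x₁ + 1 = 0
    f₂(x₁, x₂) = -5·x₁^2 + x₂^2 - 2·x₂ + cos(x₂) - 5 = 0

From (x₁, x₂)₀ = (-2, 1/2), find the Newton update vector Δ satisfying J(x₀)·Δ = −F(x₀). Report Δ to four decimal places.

(1.2460, 0.0327)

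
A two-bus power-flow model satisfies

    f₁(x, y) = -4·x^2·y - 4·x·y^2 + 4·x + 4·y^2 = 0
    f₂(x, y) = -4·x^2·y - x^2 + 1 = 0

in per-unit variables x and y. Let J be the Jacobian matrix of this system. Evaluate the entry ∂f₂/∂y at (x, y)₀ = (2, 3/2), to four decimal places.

-16.0000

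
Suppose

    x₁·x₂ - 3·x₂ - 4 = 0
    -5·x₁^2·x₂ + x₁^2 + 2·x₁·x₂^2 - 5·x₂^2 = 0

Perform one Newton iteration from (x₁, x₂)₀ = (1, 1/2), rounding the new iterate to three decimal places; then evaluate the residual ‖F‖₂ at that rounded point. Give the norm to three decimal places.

153.512

At (1, 1/2): F = (-5.000, -2.250).
Jacobian J = [[x₂, x₁ - 3], [-10·x₁·x₂ + 2·x₁ + 2·x₂^2, -5·x₁^2 + 4·x₁·x₂ - 10·x₂]].
At the point, J = [[0.500, -2.000], [-2.500, -8.000]] (det J = -9.000).
Solving J·Δ = −F gives Δ = (3.944, -1.514).
Then the next iterate is (x₁, x₂)₁ = (4.944, -1.014).
Re-evaluating at (4.944, -1.014): F = (-5.97122, 153.39566), so ‖F‖₂ = 153.512.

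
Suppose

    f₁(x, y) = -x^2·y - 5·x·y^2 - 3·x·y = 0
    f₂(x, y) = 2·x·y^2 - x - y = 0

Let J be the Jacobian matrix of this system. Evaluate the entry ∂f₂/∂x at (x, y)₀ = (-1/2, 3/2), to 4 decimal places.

∂f₂/∂x = 2·y^2 - 1.
At (-1/2, 3/2) this is 3.5000.

3.5000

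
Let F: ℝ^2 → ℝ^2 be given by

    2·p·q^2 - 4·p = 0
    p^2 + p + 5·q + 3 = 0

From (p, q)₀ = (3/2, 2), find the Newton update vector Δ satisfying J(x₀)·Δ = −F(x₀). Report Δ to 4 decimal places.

(-6.1071, 1.5357)

At (3/2, 2): F = (6.0000, 16.7500).
Jacobian J = [[2·q^2 - 4, 4·p·q], [2·p + 1, 5]].
At the point, J = [[4.0000, 12.0000], [4.0000, 5.0000]] (det J = -28.0000).
Solving J·Δ = −F gives Δ = (-6.1071, 1.5357).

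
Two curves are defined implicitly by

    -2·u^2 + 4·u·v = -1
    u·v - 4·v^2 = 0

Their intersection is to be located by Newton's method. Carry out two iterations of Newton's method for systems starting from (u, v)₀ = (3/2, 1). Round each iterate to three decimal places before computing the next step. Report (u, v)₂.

(1.185, 0.386)

At (3/2, 1): F = (2.500, -2.500).
Jacobian J = [[-4·u + 4·v, 4·u], [v, u - 8·v]].
At the point, J = [[-2.000, 6.000], [1.000, -6.500]] (det J = 7.000).
Solving J·Δ = −F gives Δ = (0.179, -0.357).
Then the next iterate is (u, v)₁ = (1.679, 0.643).
Round to (1.679, 0.643) and repeat: F = (-0.31969, -0.57420), J = [[-4.144, 6.716], [0.643, -3.465]].
Δ = (-0.494, -0.257), so (u, v)₂ = (1.185, 0.386).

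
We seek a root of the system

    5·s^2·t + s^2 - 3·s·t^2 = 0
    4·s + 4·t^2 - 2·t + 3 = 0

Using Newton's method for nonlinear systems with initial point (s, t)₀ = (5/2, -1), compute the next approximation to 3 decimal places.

(14.806, 5.822)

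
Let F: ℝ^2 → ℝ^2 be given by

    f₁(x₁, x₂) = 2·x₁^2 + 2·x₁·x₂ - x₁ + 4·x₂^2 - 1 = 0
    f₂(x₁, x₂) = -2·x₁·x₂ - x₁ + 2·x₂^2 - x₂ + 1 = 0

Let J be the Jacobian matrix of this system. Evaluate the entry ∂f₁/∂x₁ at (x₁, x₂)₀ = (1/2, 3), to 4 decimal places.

7.0000

∂f₁/∂x₁ = 4·x₁ + 2·x₂ - 1.
At (1/2, 3) this is 7.0000.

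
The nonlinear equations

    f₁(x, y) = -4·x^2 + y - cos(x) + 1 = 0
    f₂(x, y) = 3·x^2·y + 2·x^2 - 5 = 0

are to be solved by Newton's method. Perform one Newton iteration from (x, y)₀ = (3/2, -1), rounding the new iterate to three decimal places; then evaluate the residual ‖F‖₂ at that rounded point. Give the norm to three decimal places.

4.862

At (3/2, -1): F = (-9.07074, -7.250).
Jacobian J = [[-8·x + sin(x), 1], [6·x·y + 4·x, 3·x^2]].
At the point, J = [[-11.00251, 1.000], [-3.000, 6.750]] (det J = -71.26691).
Solving J·Δ = −F gives Δ = (-0.757, 0.737).
Then the next iterate is (x, y)₁ = (0.743, -0.263).
Re-evaluating at (0.743, -0.263): F = (-2.20764, -4.33147), so ‖F‖₂ = 4.862.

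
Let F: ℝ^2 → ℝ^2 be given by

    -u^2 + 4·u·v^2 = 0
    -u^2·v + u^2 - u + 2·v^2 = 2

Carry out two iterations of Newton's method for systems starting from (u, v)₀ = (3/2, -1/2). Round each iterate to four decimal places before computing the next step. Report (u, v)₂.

(1.2993, -0.5698)

At (3/2, -1/2): F = (-0.7500, 0.3750).
Jacobian J = [[-2·u + 4·v^2, 8·u·v], [-2·u·v + 2·u - 1, -u^2 + 4·v]].
At the point, J = [[-2.0000, -6.0000], [3.5000, -4.2500]] (det J = 29.5000).
Solving J·Δ = −F gives Δ = (-0.1843, -0.0636).
Then the next iterate is (u, v)₁ = (1.3157, -0.5636).
Round to (1.3157, -0.5636) and repeat: F = (-0.059365, 0.026285), J = [[-1.360820, -5.932228], [3.114457, -3.985466]].
Δ = (-0.0164, -0.0062), so (u, v)₂ = (1.2993, -0.5698).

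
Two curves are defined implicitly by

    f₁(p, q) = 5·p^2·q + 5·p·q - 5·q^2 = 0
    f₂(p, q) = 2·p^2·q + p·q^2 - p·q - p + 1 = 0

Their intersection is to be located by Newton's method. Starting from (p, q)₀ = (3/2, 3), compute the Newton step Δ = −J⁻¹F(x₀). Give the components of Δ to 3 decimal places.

(-0.391, -1.084)

At (3/2, 3): F = (11.250, 22.000).
Jacobian J = [[10·p·q + 5·q, 5·p^2 + 5·p - 10·q], [4·p·q + q^2 - q - 1, 2·p^2 + 2·p·q - p]].
At the point, J = [[60.000, -11.250], [23.000, 12.000]] (det J = 978.750).
Solving J·Δ = −F gives Δ = (-0.391, -1.084).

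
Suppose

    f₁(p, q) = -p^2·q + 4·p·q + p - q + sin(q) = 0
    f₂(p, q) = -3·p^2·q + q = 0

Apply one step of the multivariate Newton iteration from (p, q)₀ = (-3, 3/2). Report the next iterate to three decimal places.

(-3.311, -0.323)

At (-3, 3/2): F = (-35.00251, -39.000).
Jacobian J = [[-2·p·q + 4·q + 1, -p^2 + 4·p + cos(q) - 1], [-6·p·q, -3·p^2 + 1]].
At the point, J = [[16.000, -21.92926], [27.000, -26.000]] (det J = 176.09010).
Solving J·Δ = −F gives Δ = (-0.311, -1.823).
Then the next iterate is (p, q)₁ = (-3.311, -0.323).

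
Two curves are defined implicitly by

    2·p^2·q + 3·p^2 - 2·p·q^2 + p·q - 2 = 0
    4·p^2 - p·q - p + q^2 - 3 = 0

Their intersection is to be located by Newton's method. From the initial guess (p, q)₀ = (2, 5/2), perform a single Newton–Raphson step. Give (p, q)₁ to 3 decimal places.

At (2, 5/2): F = (10.000, 12.250).
Jacobian J = [[4·p·q + 6·p - 2·q^2 + q, 2·p^2 - 4·p·q + p], [8·p - q - 1, -p + 2·q]].
At the point, J = [[22.000, -10.000], [12.500, 3.000]] (det J = 191.000).
Solving J·Δ = −F gives Δ = (-0.798, -0.757).
Then the next iterate is (p, q)₁ = (1.202, 1.743).

(1.202, 1.743)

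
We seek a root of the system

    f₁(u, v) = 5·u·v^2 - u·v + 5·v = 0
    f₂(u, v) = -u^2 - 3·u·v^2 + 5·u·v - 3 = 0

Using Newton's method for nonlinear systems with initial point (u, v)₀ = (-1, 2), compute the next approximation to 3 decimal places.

(-0.333, 2.286)

At (-1, 2): F = (-8.000, -2.000).
Jacobian J = [[5·v^2 - v, 10·u·v - u + 5], [-2·u - 3·v^2 + 5·v, -6·u·v + 5·u]].
At the point, J = [[18.000, -14.000], [0.000, 7.000]] (det J = 126.000).
Solving J·Δ = −F gives Δ = (0.667, 0.286).
Then the next iterate is (u, v)₁ = (-0.333, 2.286).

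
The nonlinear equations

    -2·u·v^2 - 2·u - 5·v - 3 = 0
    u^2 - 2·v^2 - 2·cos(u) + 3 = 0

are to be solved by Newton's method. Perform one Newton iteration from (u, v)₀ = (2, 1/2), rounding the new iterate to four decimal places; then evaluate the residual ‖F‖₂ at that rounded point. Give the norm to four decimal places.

3.1035

At (2, 1/2): F = (-10.5000, 7.332294).
Jacobian J = [[-2·v^2 - 2, -4·u·v - 5], [2·u + 2·sin(u), -4·v]].
At the point, J = [[-2.5000, -9.0000], [5.818595, -2.0000]] (det J = 57.367354).
Solving J·Δ = −F gives Δ = (-1.5164, -0.7455).
Then the next iterate is (u, v)₁ = (0.4836, -0.2455).
Re-evaluating at (0.4836, -0.2455): F = (-2.797993, 1.342675), so ‖F‖₂ = 3.1035.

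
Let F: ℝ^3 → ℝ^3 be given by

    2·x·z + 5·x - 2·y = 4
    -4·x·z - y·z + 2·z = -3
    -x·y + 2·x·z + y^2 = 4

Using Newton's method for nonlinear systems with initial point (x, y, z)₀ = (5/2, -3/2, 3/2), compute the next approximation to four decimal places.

At (5/2, -3/2, 3/2): F = (19.0000, -6.7500, 9.5000).
Jacobian J = [[2·z + 5, -2, 2·x], [-4·z, -z, -4·x - y + 2], [-y + 2·z, -x + 2·y, 2·x]].
At the point, J = [[8.0000, -2.0000, 5.0000], [-6.0000, -1.5000, -6.5000], [4.5000, -5.5000, 5.0000]] (det J = -148.7500).
Solving J·Δ = −F gives Δ = (-3.4210, 0.7067, 1.9563).
Then the next iterate is (x, y, z)₁ = (-0.9210, -0.7933, 3.4563).

(-0.9210, -0.7933, 3.4563)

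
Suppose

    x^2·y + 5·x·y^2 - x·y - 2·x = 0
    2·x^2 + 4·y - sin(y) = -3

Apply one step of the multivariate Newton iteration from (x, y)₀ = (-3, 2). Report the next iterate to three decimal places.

At (-3, 2): F = (-30.000, 28.09070).
Jacobian J = [[2·x·y + 5·y^2 - y - 2, x^2 + 10·x·y - x], [4·x, -cos(y) + 4]].
At the point, J = [[4.000, -48.000], [-12.000, 4.41615]] (det J = -558.33541).
Solving J·Δ = −F gives Δ = (2.178, -0.444).
Then the next iterate is (x, y)₁ = (-0.822, 1.556).

(-0.822, 1.556)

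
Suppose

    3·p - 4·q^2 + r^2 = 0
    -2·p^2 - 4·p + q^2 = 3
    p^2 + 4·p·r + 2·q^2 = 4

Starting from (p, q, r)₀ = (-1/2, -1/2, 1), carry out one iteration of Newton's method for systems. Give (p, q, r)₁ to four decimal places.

(4.1250, -11.0000, 15.8125)

At (-1/2, -1/2, 1): F = (-1.5000, -1.2500, -5.2500).
Jacobian J = [[3, -8·q, 2·r], [-4·p - 4, 2·q, 0], [2·p + 4·r, 4·q, 4·p]].
At the point, J = [[3.0000, 4.0000, 2.0000], [-2.0000, -1.0000, 0.0000], [3.0000, -2.0000, -2.0000]] (det J = 4.0000).
Solving J·Δ = −F gives Δ = (4.6250, -10.5000, 14.8125).
Then the next iterate is (p, q, r)₁ = (4.1250, -11.0000, 15.8125).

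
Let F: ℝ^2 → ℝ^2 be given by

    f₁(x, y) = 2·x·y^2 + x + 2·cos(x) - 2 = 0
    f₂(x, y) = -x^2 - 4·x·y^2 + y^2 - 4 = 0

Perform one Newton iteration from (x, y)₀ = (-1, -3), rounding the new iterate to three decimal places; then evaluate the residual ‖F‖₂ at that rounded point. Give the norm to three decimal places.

At (-1, -3): F = (-19.91940, 40.000).
Jacobian J = [[2·y^2 - 2·sin(x) + 1, 4·x·y], [-2·x - 4·y^2, -8·x·y + 2·y]].
At the point, J = [[20.68294, 12.000], [-34.000, -30.000]] (det J = -212.48826).
Solving J·Δ = −F gives Δ = (0.553, 0.706).
Then the next iterate is (x, y)₁ = (-0.447, -2.294).
Re-evaluating at (-0.447, -2.294): F = (-5.34812, 10.47186), so ‖F‖₂ = 11.758.

11.758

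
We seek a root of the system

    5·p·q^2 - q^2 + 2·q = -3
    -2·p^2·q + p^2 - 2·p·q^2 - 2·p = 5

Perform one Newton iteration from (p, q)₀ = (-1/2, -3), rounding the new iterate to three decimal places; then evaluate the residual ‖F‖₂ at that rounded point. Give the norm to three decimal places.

At (-1/2, -3): F = (-34.500, 6.750).
Jacobian J = [[5·q^2, 10·p·q - 2·q + 2], [-4·p·q + 2·p - 2·q^2 - 2, -2·p^2 - 4·p·q]].
At the point, J = [[45.000, 23.000], [-27.000, -6.500]] (det J = 328.500).
Solving J·Δ = −F gives Δ = (-0.210, 1.911).
Then the next iterate is (p, q)₁ = (-0.710, -1.089).
Re-evaluating at (-0.710, -1.089): F = (-4.57394, -0.29396), so ‖F‖₂ = 4.583.

4.583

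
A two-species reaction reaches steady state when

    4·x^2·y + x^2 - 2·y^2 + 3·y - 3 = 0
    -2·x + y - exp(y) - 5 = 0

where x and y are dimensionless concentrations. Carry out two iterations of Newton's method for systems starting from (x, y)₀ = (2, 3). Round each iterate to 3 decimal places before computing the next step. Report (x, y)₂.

(1.357, -0.883)

At (2, 3): F = (40.000, -26.08554).
Jacobian J = [[8·x·y + 2·x, 4·x^2 - 4·y + 3], [-2, -exp(y) + 1]].
At the point, J = [[52.000, 7.000], [-2.000, -19.08554]] (det J = -978.44792).
Solving J·Δ = −F gives Δ = (-0.594, -1.305).
Then the next iterate is (x, y)₁ = (1.406, 1.695).
Round to (1.406, 1.695) and repeat: F = (11.71873, -11.56365), J = [[21.87736, 4.12734], [-2.000, -4.44665]].
Δ = (-0.049, -2.578), so (x, y)₂ = (1.357, -0.883).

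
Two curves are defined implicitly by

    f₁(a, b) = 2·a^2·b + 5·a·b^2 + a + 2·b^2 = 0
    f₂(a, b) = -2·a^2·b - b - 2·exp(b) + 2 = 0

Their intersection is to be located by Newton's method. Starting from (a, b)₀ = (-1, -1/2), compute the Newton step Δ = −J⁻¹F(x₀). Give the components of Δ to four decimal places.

(0.0191, 0.5337)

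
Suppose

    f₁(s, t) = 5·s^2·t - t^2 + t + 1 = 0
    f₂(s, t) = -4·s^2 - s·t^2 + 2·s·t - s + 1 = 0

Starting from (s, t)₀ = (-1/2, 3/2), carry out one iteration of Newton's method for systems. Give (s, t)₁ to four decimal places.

(0.7333, -8.0000)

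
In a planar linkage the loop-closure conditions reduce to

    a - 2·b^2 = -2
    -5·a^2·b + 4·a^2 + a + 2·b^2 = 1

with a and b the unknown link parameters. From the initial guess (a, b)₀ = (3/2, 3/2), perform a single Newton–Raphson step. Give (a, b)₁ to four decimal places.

At (3/2, 3/2): F = (-1.0000, -2.8750).
Jacobian J = [[1, -4·b], [-10·a·b + 8·a + 1, -5·a^2 + 4·b]].
At the point, J = [[1.0000, -6.0000], [-9.5000, -5.2500]] (det J = -62.2500).
Solving J·Δ = −F gives Δ = (-0.1928, -0.1988).
Then the next iterate is (a, b)₁ = (1.3072, 1.3012).

(1.3072, 1.3012)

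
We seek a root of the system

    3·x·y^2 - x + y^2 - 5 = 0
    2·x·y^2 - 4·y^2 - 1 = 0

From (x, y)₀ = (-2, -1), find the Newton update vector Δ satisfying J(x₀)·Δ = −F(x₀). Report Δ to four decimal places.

(3.1667, 0.1667)

At (-2, -1): F = (-8.0000, -9.0000).
Jacobian J = [[3·y^2 - 1, 6·x·y + 2·y], [2·y^2, 4·x·y - 8·y]].
At the point, J = [[2.0000, 10.0000], [2.0000, 16.0000]] (det J = 12.0000).
Solving J·Δ = −F gives Δ = (3.1667, 0.1667).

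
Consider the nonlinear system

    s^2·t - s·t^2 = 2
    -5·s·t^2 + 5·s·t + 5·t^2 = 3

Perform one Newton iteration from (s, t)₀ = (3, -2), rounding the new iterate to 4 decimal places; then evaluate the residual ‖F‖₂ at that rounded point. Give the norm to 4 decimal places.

At (3, -2): F = (-32.0000, -73.0000).
Jacobian J = [[2·s·t - t^2, s^2 - 2·s·t], [-5·t^2 + 5·t, -10·s·t + 5·s + 10·t]].
At the point, J = [[-16.0000, 21.0000], [-30.0000, 55.0000]] (det J = -250.0000).
Solving J·Δ = −F gives Δ = (-0.9080, 0.8320).
Then the next iterate is (s, t)₁ = (2.0920, -1.1680).
Re-evaluating at (2.0920, -1.1680): F = (-9.965667, -22.665943), so ‖F‖₂ = 24.7600.

24.7600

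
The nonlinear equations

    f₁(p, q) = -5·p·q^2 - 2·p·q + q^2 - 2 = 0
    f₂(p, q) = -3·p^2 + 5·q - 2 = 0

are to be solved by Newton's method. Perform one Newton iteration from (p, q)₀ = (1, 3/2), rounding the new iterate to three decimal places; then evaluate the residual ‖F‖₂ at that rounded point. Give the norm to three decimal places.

4.660

At (1, 3/2): F = (-14.000, 2.500).
Jacobian J = [[-5·q^2 - 2·q, -10·p·q - 2·p + 2·q], [-6·p, 5]].
At the point, J = [[-14.250, -14.000], [-6.000, 5.000]] (det J = -155.250).
Solving J·Δ = −F gives Δ = (-0.225, -0.771).
Then the next iterate is (p, q)₁ = (0.775, 0.729).
Re-evaluating at (0.775, 0.729): F = (-4.65784, -0.15688), so ‖F‖₂ = 4.660.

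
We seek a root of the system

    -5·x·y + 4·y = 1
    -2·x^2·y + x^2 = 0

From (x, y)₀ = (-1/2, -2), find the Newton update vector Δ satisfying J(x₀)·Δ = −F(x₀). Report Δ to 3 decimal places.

At (-1/2, -2): F = (-14.000, 1.250).
Jacobian J = [[-5·y, -5·x + 4], [-4·x·y + 2·x, -2·x^2]].
At the point, J = [[10.000, 6.500], [-5.000, -0.500]] (det J = 27.500).
Solving J·Δ = −F gives Δ = (0.041, 2.091).

(0.041, 2.091)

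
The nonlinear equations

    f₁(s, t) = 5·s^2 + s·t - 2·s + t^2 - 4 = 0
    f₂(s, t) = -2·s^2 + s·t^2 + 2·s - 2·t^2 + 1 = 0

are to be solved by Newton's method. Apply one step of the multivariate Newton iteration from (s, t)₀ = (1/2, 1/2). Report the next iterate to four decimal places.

(1.0667, 1.3444)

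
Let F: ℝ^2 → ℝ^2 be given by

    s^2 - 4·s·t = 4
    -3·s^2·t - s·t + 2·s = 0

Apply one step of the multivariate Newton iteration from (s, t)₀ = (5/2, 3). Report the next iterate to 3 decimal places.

(2.507, 0.220)

At (5/2, 3): F = (-27.750, -58.750).
Jacobian J = [[2·s - 4·t, -4·s], [-6·s·t - t + 2, -3·s^2 - s]].
At the point, J = [[-7.000, -10.000], [-46.000, -21.250]] (det J = -311.250).
Solving J·Δ = −F gives Δ = (0.007, -2.780).
Then the next iterate is (s, t)₁ = (2.507, 0.220).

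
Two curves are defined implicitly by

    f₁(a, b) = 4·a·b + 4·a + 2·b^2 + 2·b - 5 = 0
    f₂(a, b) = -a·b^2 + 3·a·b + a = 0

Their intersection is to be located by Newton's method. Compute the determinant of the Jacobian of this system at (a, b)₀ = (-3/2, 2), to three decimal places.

6.000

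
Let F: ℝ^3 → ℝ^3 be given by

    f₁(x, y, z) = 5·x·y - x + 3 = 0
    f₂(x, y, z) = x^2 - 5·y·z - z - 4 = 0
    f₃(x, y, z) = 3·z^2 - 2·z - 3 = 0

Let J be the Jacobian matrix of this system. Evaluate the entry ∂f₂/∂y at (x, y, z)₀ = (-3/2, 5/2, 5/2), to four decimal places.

-12.5000

∂f₂/∂y = -5·z.
At (-3/2, 5/2, 5/2) this is -12.5000.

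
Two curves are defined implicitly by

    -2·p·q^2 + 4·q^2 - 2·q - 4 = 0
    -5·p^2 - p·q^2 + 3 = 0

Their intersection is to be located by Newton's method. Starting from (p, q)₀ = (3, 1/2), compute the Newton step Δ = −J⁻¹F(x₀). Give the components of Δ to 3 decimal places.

At (3, 1/2): F = (-5.500, -42.750).
Jacobian J = [[-2·q^2, -4·p·q + 8·q - 2], [-10·p - q^2, -2·p·q]].
At the point, J = [[-0.500, -4.000], [-30.250, -3.000]] (det J = -119.500).
Solving J·Δ = −F gives Δ = (-1.293, -1.213).

(-1.293, -1.213)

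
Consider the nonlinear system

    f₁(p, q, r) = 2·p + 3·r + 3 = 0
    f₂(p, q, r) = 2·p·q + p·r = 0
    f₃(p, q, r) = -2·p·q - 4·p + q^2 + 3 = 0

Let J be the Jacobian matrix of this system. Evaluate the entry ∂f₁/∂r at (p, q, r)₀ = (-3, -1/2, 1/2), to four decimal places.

3.0000

∂f₁/∂r = 3.
At (-3, -1/2, 1/2) this is 3.0000.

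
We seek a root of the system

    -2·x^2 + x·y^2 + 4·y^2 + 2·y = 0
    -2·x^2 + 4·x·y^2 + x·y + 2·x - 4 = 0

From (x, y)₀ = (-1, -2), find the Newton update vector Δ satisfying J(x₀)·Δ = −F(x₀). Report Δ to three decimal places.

(0.406, 0.925)

At (-1, -2): F = (6.000, -22.000).
Jacobian J = [[-4·x + y^2, 2·x·y + 8·y + 2], [-4·x + 4·y^2 + y + 2, 8·x·y + x]].
At the point, J = [[8.000, -10.000], [20.000, 15.000]] (det J = 320.000).
Solving J·Δ = −F gives Δ = (0.406, 0.925).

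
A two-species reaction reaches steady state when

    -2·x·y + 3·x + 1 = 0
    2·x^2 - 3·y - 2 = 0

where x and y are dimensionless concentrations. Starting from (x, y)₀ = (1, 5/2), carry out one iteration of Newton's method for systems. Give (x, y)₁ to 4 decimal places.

(1.8571, 1.1429)

At (1, 5/2): F = (-1.0000, -7.5000).
Jacobian J = [[-2·y + 3, -2·x], [4·x, -3]].
At the point, J = [[-2.0000, -2.0000], [4.0000, -3.0000]] (det J = 14.0000).
Solving J·Δ = −F gives Δ = (0.8571, -1.3571).
Then the next iterate is (x, y)₁ = (1.8571, 1.1429).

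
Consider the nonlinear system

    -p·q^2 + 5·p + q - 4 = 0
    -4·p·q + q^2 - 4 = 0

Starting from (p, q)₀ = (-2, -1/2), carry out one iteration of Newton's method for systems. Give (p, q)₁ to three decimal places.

(1.000, -0.250)

At (-2, -1/2): F = (-14.000, -7.750).
Jacobian J = [[-q^2 + 5, -2·p·q + 1], [-4·q, -4·p + 2·q]].
At the point, J = [[4.750, -1.000], [2.000, 7.000]] (det J = 35.250).
Solving J·Δ = −F gives Δ = (3.000, 0.250).
Then the next iterate is (p, q)₁ = (1.000, -0.250).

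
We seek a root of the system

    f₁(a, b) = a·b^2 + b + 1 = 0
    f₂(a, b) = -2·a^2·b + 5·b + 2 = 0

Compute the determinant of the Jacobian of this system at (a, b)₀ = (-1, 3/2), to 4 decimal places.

J = [[b^2, 2·a·b + 1], [-4·a·b, -2·a^2 + 5]].
At the point, J = [[2.2500, -2.0000], [6.0000, 3.0000]].
det J = 18.7500.

18.7500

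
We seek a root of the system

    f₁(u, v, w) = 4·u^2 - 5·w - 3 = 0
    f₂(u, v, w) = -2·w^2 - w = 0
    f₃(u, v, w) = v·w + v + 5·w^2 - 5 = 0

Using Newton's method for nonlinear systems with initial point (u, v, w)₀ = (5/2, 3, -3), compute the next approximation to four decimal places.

(0.9909, 1.5909, -1.6364)

At (5/2, 3, -3): F = (37.0000, -15.0000, 34.0000).
Jacobian J = [[8·u, 0, -5], [0, 0, -4·w - 1], [0, w + 1, v + 10·w]].
At the point, J = [[20.0000, 0.0000, -5.0000], [0.0000, 0.0000, 11.0000], [0.0000, -2.0000, -27.0000]] (det J = 440.0000).
Solving J·Δ = −F gives Δ = (-1.5091, -1.4091, 1.3636).
Then the next iterate is (u, v, w)₁ = (0.9909, 1.5909, -1.6364).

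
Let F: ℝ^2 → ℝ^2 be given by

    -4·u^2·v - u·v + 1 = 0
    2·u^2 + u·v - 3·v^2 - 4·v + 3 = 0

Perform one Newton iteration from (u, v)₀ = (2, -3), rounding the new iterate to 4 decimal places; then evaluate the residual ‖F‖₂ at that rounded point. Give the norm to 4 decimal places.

At (2, -3): F = (55.0000, -10.0000).
Jacobian J = [[-8·u·v - v, -4·u^2 - u], [4·u + v, u - 6·v - 4]].
At the point, J = [[51.0000, -18.0000], [5.0000, 16.0000]] (det J = 906.0000).
Solving J·Δ = −F gives Δ = (-0.7726, 0.8664).
Then the next iterate is (u, v)₁ = (1.2274, -2.1336).
Re-evaluating at (1.2274, -2.1336): F = (16.475946, -1.728106), so ‖F‖₂ = 16.5663.

16.5663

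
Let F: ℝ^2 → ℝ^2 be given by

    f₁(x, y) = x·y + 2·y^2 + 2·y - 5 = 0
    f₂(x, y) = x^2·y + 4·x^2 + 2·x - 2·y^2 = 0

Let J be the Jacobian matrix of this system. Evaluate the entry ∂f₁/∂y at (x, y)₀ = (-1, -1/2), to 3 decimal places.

∂f₁/∂y = x + 4·y + 2.
At (-1, -1/2) this is -1.000.

-1.000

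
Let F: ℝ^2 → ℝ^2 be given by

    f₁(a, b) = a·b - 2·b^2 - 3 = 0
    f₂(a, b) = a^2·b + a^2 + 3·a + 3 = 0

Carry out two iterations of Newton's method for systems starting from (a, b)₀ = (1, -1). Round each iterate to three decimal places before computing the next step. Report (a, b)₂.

(-40.464, 27.714)

At (1, -1): F = (-6.000, 6.000).
Jacobian J = [[b, a - 4·b], [2·a·b + 2·a + 3, a^2]].
At the point, J = [[-1.000, 5.000], [3.000, 1.000]] (det J = -16.000).
Solving J·Δ = −F gives Δ = (-2.250, 0.750).
Then the next iterate is (a, b)₁ = (-1.250, -0.250).
Round to (-1.250, -0.250) and repeat: F = (-2.81250, 0.42188), J = [[-0.250, -0.250], [1.125, 1.56250]].
Δ = (-39.214, 27.964), so (a, b)₂ = (-40.464, 27.714).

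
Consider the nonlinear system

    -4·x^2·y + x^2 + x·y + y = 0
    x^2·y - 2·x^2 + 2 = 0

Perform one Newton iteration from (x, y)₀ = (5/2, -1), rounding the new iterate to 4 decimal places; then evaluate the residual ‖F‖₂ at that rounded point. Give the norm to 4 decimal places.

8.1438

At (5/2, -1): F = (27.7500, -16.7500).
Jacobian J = [[-8·x·y + 2·x + y, -4·x^2 + x + 1], [2·x·y - 4·x, x^2]].
At the point, J = [[24.0000, -21.5000], [-15.0000, 6.2500]] (det J = -172.5000).
Solving J·Δ = −F gives Δ = (-1.0822, 0.0826).
Then the next iterate is (x, y)₁ = (1.4178, -0.9174).
Re-evaluating at (1.4178, -0.9174): F = (7.168539, -3.864432), so ‖F‖₂ = 8.1438.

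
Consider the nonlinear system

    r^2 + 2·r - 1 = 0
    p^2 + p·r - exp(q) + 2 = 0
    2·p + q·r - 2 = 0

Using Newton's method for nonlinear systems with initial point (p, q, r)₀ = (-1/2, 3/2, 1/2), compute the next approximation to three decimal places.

(0.862, 0.804, 0.417)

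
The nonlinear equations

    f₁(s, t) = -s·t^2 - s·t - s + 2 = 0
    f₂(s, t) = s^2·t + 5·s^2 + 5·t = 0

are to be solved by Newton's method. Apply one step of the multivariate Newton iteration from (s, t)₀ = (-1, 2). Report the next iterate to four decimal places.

At (-1, 2): F = (9.0000, 17.0000).
Jacobian J = [[-t^2 - t - 1, -2·s·t - s], [2·s·t + 10·s, s^2 + 5]].
At the point, J = [[-7.0000, 5.0000], [-14.0000, 6.0000]] (det J = 28.0000).
Solving J·Δ = −F gives Δ = (1.1071, -0.2500).
Then the next iterate is (s, t)₁ = (0.1071, 1.7500).

(0.1071, 1.7500)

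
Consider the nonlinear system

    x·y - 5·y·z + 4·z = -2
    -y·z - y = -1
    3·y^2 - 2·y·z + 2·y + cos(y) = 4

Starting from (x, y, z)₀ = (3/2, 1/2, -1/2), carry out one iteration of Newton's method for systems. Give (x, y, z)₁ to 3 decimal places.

(-8.819, 0.864, 0.636)

At (3/2, 1/2, -1/2): F = (2.000, 0.750, -0.87242).
Jacobian J = [[y, x - 5·z, -5·y + 4], [0, -z - 1, -y], [0, 6·y - 2·z - sin(y) + 2, -2·y]].
At the point, J = [[0.500, 4.000, 1.500], [0.000, -0.500, -0.500], [0.000, 5.52057, -1.000]] (det J = 1.63014).
Solving J·Δ = −F gives Δ = (-10.319, 0.364, 1.136).
Then the next iterate is (x, y, z)₁ = (-8.819, 0.864, 0.636).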